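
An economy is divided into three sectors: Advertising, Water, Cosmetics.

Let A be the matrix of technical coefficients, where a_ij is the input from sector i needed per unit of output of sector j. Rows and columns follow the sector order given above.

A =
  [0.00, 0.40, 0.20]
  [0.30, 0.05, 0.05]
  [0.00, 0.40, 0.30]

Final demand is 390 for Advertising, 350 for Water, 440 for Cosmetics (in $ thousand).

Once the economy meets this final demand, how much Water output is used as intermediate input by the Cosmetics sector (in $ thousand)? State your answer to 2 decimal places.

z_WC = 51.40

I − A =
  [   1.00    -0.40    -0.20]
  [  -0.30     0.95    -0.05]
  [   0.00    -0.40     0.70]
Cofactors of I−A, C_ij = (−1)^(i+j)·(minor ij) (rows/columns in the sector order above):
  C_11 = (0.95)(0.70) − (-0.05)(-0.40) = 0.6450
  C_12 = −[(-0.30)(0.70) − (-0.05)(0.00)] = 0.2100
  C_13 = (-0.30)(-0.40) − (0.95)(0.00) = 0.1200
  C_21 = −[(-0.40)(0.70) − (-0.20)(-0.40)] = 0.3600
  C_22 = (1.00)(0.70) − (-0.20)(0.00) = 0.7000
  C_23 = −[(1.00)(-0.40) − (-0.40)(0.00)] = 0.4000
  C_31 = (-0.40)(-0.05) − (-0.20)(0.95) = 0.2100
  C_32 = −[(1.00)(-0.05) − (-0.20)(-0.30)] = 0.1100
  C_33 = (1.00)(0.95) − (-0.40)(-0.30) = 0.8300
det(I−A) = Σ_j (I−A)_1j·C_1j = (1.00)(0.6450) + (-0.40)(0.2100) + (-0.20)(0.1200) = 0.5370
adj(I−A) = Cᵀ =
  [ 0.6450   0.3600   0.2100]
  [ 0.2100   0.7000   0.1100]
  [ 0.1200   0.4000   0.8300]
(I − A)⁻¹ = adj(I−A) / det(I−A) ≈
  [   1.2011     0.6704     0.3911]
  [   0.3911     1.3035     0.2048]
  [   0.2235     0.7449     1.5456]
First solve x = (I − A)⁻¹ d = adj(I−A)·d / det(I−A); in particular x_C = (0.1200·390 + 0.4000·350 + 0.8300·440) / 0.5370 = 552.00 / 0.5370 ≈ 1027.9330.
Intermediate flow from W to C: z_WC = a_WC · x_C = 0.05 × 552.00 / 0.5370 = 27.60 / 0.5370 ≈ 51.40.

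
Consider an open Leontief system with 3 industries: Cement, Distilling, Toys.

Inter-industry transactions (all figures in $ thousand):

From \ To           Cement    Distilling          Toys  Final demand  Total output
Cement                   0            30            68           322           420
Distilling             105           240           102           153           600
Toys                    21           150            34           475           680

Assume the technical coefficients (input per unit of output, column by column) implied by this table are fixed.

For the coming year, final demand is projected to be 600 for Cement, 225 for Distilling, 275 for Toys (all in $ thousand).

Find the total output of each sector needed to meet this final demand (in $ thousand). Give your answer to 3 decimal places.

x_1 = 693.493, x_2 = 797.945, x_3 = 535.959

Technical coefficients a_ij = z_ij / X_j:
  a_11 = 0/420 = 0.00, a_21 = 105/420 = 0.25, a_31 = 21/420 = 0.05
  a_12 = 30/600 = 0.05, a_22 = 240/600 = 0.40, a_32 = 150/600 = 0.25
  a_13 = 68/680 = 0.10, a_23 = 102/680 = 0.15, a_33 = 34/680 = 0.05
I − A =
  [   1.00    -0.05    -0.10]
  [  -0.25     0.60    -0.15]
  [  -0.05    -0.25     0.95]
Cofactors of I−A, C_ij = (−1)^(i+j)·(minor ij) (rows/columns in the sector order above):
  C_11 = (0.60)(0.95) − (-0.15)(-0.25) = 0.5325
  C_12 = −[(-0.25)(0.95) − (-0.15)(-0.05)] = 0.2450
  C_13 = (-0.25)(-0.25) − (0.60)(-0.05) = 0.0925
  C_21 = −[(-0.05)(0.95) − (-0.10)(-0.25)] = 0.0725
  C_22 = (1.00)(0.95) − (-0.10)(-0.05) = 0.9450
  C_23 = −[(1.00)(-0.25) − (-0.05)(-0.05)] = 0.2525
  C_31 = (-0.05)(-0.15) − (-0.10)(0.60) = 0.0675
  C_32 = −[(1.00)(-0.15) − (-0.10)(-0.25)] = 0.1750
  C_33 = (1.00)(0.60) − (-0.05)(-0.25) = 0.5875
det(I−A) = Σ_j (I−A)_1j·C_1j = (1.00)(0.5325) + (-0.05)(0.2450) + (-0.10)(0.0925) = 0.5110
adj(I−A) = Cᵀ =
  [ 0.5325   0.0725   0.0675]
  [ 0.2450   0.9450   0.1750]
  [ 0.0925   0.2525   0.5875]
(I − A)⁻¹ = adj(I−A) / det(I−A) ≈
  [   1.0421     0.1419     0.1321]
  [   0.4795     1.8493     0.3425]
  [   0.1810     0.4941     1.1497]
x = (I − A)⁻¹ d = adj(I−A)·d / det(I−A), with det(I−A) = 0.5110:
  x_1 = (0.5325·600 + 0.0725·225 + 0.0675·275) / 0.5110 = 354.375 / 0.5110 ≈ 693.493
  x_2 = (0.2450·600 + 0.9450·225 + 0.1750·275) / 0.5110 = 407.75 / 0.5110 ≈ 797.945
  x_3 = (0.0925·600 + 0.2525·225 + 0.5875·275) / 0.5110 = 273.875 / 0.5110 ≈ 535.959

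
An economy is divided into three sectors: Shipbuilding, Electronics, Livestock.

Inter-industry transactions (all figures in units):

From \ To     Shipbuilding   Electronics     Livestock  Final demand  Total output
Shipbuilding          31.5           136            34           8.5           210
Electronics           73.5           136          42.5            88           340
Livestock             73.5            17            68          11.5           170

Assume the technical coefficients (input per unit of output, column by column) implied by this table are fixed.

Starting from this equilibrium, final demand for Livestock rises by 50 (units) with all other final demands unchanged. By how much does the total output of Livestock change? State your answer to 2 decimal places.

Technical coefficients a_ij = z_ij / X_j:
  a_11 = 31.5/210 = 0.15, a_21 = 73.5/210 = 0.35, a_31 = 73.5/210 = 0.35
  a_12 = 136/340 = 0.40, a_22 = 136/340 = 0.40, a_32 = 17/340 = 0.05
  a_13 = 34/170 = 0.20, a_23 = 42.5/170 = 0.25, a_33 = 68/170 = 0.40
I − A =
  [   0.85    -0.40    -0.20]
  [  -0.35     0.60    -0.25]
  [  -0.35    -0.05     0.60]
Cofactors of I−A, C_ij = (−1)^(i+j)·(minor ij) (rows/columns in the sector order above):
  C_11 = (0.60)(0.60) − (-0.25)(-0.05) = 0.3475
  C_12 = −[(-0.35)(0.60) − (-0.25)(-0.35)] = 0.2975
  C_13 = (-0.35)(-0.05) − (0.60)(-0.35) = 0.2275
  C_21 = −[(-0.40)(0.60) − (-0.20)(-0.05)] = 0.2500
  C_22 = (0.85)(0.60) − (-0.20)(-0.35) = 0.4400
  C_23 = −[(0.85)(-0.05) − (-0.40)(-0.35)] = 0.1825
  C_31 = (-0.40)(-0.25) − (-0.20)(0.60) = 0.2200
  C_32 = −[(0.85)(-0.25) − (-0.20)(-0.35)] = 0.2825
  C_33 = (0.85)(0.60) − (-0.40)(-0.35) = 0.3700
det(I−A) = Σ_j (I−A)_1j·C_1j = (0.85)(0.3475) + (-0.40)(0.2975) + (-0.20)(0.2275) = 0.130875
adj(I−A) = Cᵀ =
  [ 0.3475   0.2500   0.2200]
  [ 0.2975   0.4400   0.2825]
  [ 0.2275   0.1825   0.3700]
(I − A)⁻¹ = adj(I−A) / det(I−A) ≈
  [   2.6552     1.9102     1.6810]
  [   2.2732     3.3620     2.1585]
  [   1.7383     1.3945     2.8271]
Δx = (I − A)⁻¹ Δd with Δd having +50 in the Livestock component and 0 elsewhere.
So Δx_3 = L_33 · (+50), where L_33 = adj(I−A)_33 / det(I−A) = 0.3700 / 0.130875.
Δx_3 = 0.3700 × (+50) / 0.130875 = 18.50 / 0.130875 ≈ 141.36.

Δx_3 = 141.36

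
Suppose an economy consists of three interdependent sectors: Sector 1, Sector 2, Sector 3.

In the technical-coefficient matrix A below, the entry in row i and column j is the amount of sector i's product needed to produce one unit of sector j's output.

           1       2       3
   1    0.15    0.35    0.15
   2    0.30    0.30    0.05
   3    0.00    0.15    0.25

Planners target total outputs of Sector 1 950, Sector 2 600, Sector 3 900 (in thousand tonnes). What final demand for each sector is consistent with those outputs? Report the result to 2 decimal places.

I − A =
  [   0.85    -0.35    -0.15]
  [  -0.30     0.70    -0.05]
  [   0.00    -0.15     0.75]
d = (I − A) x:
  d_1 = (+0.85)·950 + (-0.35)·600 + (-0.15)·900 = 462.50
  d_2 = (-0.30)·950 + (+0.70)·600 + (-0.05)·900 = 90.00
  d_3 = (+0.00)·950 + (-0.15)·600 + (+0.75)·900 = 585.00

d_1 = 462.50, d_2 = 90.00, d_3 = 585.00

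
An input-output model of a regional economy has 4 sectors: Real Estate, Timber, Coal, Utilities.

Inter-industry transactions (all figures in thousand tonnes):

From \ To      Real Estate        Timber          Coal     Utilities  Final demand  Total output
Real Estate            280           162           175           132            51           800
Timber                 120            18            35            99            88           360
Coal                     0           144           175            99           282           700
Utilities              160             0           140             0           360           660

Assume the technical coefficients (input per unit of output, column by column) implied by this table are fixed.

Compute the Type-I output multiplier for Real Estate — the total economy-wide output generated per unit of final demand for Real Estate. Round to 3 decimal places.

m_R = 3.348

Technical coefficients a_ij = z_ij / X_j:
  a_RR = 280/800 = 0.35, a_TR = 120/800 = 0.15, a_CR = 0/800 = 0.00, a_UR = 160/800 = 0.20
  a_RT = 162/360 = 0.45, a_TT = 18/360 = 0.05, a_CT = 144/360 = 0.40, a_UT = 0/360 = 0.00
  a_RC = 175/700 = 0.25, a_TC = 35/700 = 0.05, a_CC = 175/700 = 0.25, a_UC = 140/700 = 0.20
  a_RU = 132/660 = 0.20, a_TU = 99/660 = 0.15, a_CU = 99/660 = 0.15, a_UU = 0/660 = 0.00
I − A =
  [   0.65    -0.45    -0.25    -0.20]
  [  -0.15     0.95    -0.05    -0.15]
  [   0.00    -0.40     0.75    -0.15]
  [  -0.20     0.00    -0.20     1.00]
Compute the cofactors C_ij = (−1)^(i+j)·(3×3 minor ij) of I−A; the adjugate is their transpose:
adj(I−A) = Cᵀ =
  [ 0.652000   0.440000   0.311500   0.243125]
  [ 0.132000   0.430500   0.101000   0.106125]
  [ 0.100500   0.257500   0.498500   0.133500]
  [ 0.150500   0.139500   0.162000   0.384500]
det(I−A) = Σ_j (I−A)_1j·C_1j = (0.65)(0.652000) + (-0.45)(0.132000) + (-0.25)(0.100500) + (-0.20)(0.150500) = 0.309175
(I − A)⁻¹ = adj(I−A) / det(I−A) ≈
  [   2.1088     1.4231     1.0075     0.7864]
  [   0.4269     1.3924     0.3267     0.3433]
  [   0.3251     0.8329     1.6124     0.4318]
  [   0.4868     0.4512     0.5240     1.2436]
The output multiplier for sector j is the column-j sum of the Leontief inverse (I − A)⁻¹ = adj(I−A) / det(I−A).
Column R of adj(I−A): (0.652000, 0.132000, 0.100500, 0.150500); det(I−A) = 0.309175.
m_R = (0.652000 + 0.132000 + 0.100500 + 0.150500) / 0.309175 = 1.035 / 0.309175 ≈ 3.348.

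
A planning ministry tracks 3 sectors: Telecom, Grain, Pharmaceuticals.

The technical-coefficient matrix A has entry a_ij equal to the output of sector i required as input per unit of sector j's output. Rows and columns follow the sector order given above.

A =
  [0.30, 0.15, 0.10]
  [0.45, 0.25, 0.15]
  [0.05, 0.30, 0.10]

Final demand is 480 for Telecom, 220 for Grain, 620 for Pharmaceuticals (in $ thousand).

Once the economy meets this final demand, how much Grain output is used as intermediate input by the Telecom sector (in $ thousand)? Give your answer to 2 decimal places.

z_GT = 496.35

I − A =
  [   0.70    -0.15    -0.10]
  [  -0.45     0.75    -0.15]
  [  -0.05    -0.30     0.90]
Cofactors of I−A, C_ij = (−1)^(i+j)·(minor ij) (rows/columns in the sector order above):
  C_11 = (0.75)(0.90) − (-0.15)(-0.30) = 0.6300
  C_12 = −[(-0.45)(0.90) − (-0.15)(-0.05)] = 0.4125
  C_13 = (-0.45)(-0.30) − (0.75)(-0.05) = 0.1725
  C_21 = −[(-0.15)(0.90) − (-0.10)(-0.30)] = 0.1650
  C_22 = (0.70)(0.90) − (-0.10)(-0.05) = 0.6250
  C_23 = −[(0.70)(-0.30) − (-0.15)(-0.05)] = 0.2175
  C_31 = (-0.15)(-0.15) − (-0.10)(0.75) = 0.0975
  C_32 = −[(0.70)(-0.15) − (-0.10)(-0.45)] = 0.1500
  C_33 = (0.70)(0.75) − (-0.15)(-0.45) = 0.4575
det(I−A) = Σ_j (I−A)_1j·C_1j = (0.70)(0.6300) + (-0.15)(0.4125) + (-0.10)(0.1725) = 0.361875
adj(I−A) = Cᵀ =
  [ 0.6300   0.1650   0.0975]
  [ 0.4125   0.6250   0.1500]
  [ 0.1725   0.2175   0.4575]
(I − A)⁻¹ = adj(I−A) / det(I−A) ≈
  [   1.7409     0.4560     0.2694]
  [   1.1399     1.7271     0.4145]
  [   0.4767     0.6010     1.2642]
First solve x = (I − A)⁻¹ d = adj(I−A)·d / det(I−A); in particular x_T = (0.6300·480 + 0.1650·220 + 0.0975·620) / 0.361875 = 399.15 / 0.361875 ≈ 1103.0052.
Intermediate flow from G to T: z_GT = a_GT · x_T = 0.45 × 399.15 / 0.361875 = 179.6175 / 0.361875 ≈ 496.35.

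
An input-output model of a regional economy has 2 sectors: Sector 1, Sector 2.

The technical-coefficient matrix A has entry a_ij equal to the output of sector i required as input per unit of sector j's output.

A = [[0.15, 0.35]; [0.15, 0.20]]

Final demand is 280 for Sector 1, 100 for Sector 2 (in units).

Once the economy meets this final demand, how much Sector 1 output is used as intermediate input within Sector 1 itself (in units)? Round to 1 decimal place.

I − A =
  [   0.85    -0.35]
  [  -0.15     0.80]
det(I−A) = (0.85)(0.80) − (-0.35)(-0.15) = 0.6275
adj(I−A) = [[0.80, 0.35], [0.15, 0.85]]
(I − A)⁻¹ = adj(I−A) / det(I−A) ≈
  [   1.2749     0.5578]
  [   0.2390     1.3546]
First solve x = (I − A)⁻¹ d = adj(I−A)·d / det(I−A); in particular x_1 = (0.80·280 + 0.35·100) / 0.6275 = 259.00 / 0.6275 ≈ 412.749.
Intermediate flow from 1 to 1: z_11 = a_11 · x_1 = 0.15 × 259.00 / 0.6275 = 38.85 / 0.6275 ≈ 61.9.

z_11 = 61.9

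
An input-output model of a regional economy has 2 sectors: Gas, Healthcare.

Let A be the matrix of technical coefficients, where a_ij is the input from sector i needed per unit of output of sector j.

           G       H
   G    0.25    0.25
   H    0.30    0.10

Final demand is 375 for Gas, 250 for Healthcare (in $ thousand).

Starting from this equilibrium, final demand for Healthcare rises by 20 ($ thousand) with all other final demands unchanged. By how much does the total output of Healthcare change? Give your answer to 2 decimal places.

I − A =
  [   0.75    -0.25]
  [  -0.30     0.90]
det(I−A) = (0.75)(0.90) − (-0.25)(-0.30) = 0.6000
adj(I−A) = [[0.90, 0.25], [0.30, 0.75]]
(I − A)⁻¹ = adj(I−A) / det(I−A) ≈
  [   1.5000     0.4167]
  [   0.5000     1.2500]
Δx = (I − A)⁻¹ Δd with Δd having +20 in the Healthcare component and 0 elsewhere.
So Δx_H = L_HH · (+20), where L_HH = adj(I−A)_HH / det(I−A) = 0.75 / 0.6000.
Δx_H = 0.75 × (+20) / 0.6000 = 15.00 / 0.6000 = 25.00.

Δx_H = 25.00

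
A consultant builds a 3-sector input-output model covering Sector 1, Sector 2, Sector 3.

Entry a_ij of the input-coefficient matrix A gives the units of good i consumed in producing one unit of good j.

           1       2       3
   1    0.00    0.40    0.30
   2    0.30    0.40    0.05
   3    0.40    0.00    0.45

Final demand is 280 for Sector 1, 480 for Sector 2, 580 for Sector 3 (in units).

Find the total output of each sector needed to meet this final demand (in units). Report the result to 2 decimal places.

I − A =
  [   1.00    -0.40    -0.30]
  [  -0.30     0.60    -0.05]
  [  -0.40     0.00     0.55]
Cofactors of I−A, C_ij = (−1)^(i+j)·(minor ij) (rows/columns in the sector order above):
  C_11 = (0.60)(0.55) − (-0.05)(0.00) = 0.3300
  C_12 = −[(-0.30)(0.55) − (-0.05)(-0.40)] = 0.1850
  C_13 = (-0.30)(0.00) − (0.60)(-0.40) = 0.2400
  C_21 = −[(-0.40)(0.55) − (-0.30)(0.00)] = 0.2200
  C_22 = (1.00)(0.55) − (-0.30)(-0.40) = 0.4300
  C_23 = −[(1.00)(0.00) − (-0.40)(-0.40)] = 0.1600
  C_31 = (-0.40)(-0.05) − (-0.30)(0.60) = 0.2000
  C_32 = −[(1.00)(-0.05) − (-0.30)(-0.30)] = 0.1400
  C_33 = (1.00)(0.60) − (-0.40)(-0.30) = 0.4800
det(I−A) = Σ_j (I−A)_1j·C_1j = (1.00)(0.3300) + (-0.40)(0.1850) + (-0.30)(0.2400) = 0.1840
adj(I−A) = Cᵀ =
  [ 0.3300   0.2200   0.2000]
  [ 0.1850   0.4300   0.1400]
  [ 0.2400   0.1600   0.4800]
(I − A)⁻¹ = adj(I−A) / det(I−A) ≈
  [   1.7935     1.1957     1.0870]
  [   1.0054     2.3370     0.7609]
  [   1.3043     0.8696     2.6087]
x = (I − A)⁻¹ d = adj(I−A)·d / det(I−A), with det(I−A) = 0.1840:
  x_1 = (0.3300·280 + 0.2200·480 + 0.2000·580) / 0.1840 = 314.00 / 0.1840 ≈ 1706.52
  x_2 = (0.1850·280 + 0.4300·480 + 0.1400·580) / 0.1840 = 339.40 / 0.1840 ≈ 1844.57
  x_3 = (0.2400·280 + 0.1600·480 + 0.4800·580) / 0.1840 = 422.40 / 0.1840 ≈ 2295.65

x_1 = 1706.52, x_2 = 1844.57, x_3 = 2295.65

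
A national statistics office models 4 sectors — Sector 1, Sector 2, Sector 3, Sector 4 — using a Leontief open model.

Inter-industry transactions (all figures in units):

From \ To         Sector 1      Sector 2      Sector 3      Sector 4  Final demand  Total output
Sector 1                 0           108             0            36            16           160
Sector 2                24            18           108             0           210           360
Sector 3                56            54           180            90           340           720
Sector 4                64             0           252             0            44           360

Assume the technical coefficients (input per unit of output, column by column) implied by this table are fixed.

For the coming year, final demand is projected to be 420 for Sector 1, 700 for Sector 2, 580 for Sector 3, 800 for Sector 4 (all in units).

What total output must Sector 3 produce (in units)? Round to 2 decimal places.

Technical coefficients a_ij = z_ij / X_j:
  a_11 = 0/160 = 0.00, a_21 = 24/160 = 0.15, a_31 = 56/160 = 0.35, a_41 = 64/160 = 0.40
  a_12 = 108/360 = 0.30, a_22 = 18/360 = 0.05, a_32 = 54/360 = 0.15, a_42 = 0/360 = 0.00
  a_13 = 0/720 = 0.00, a_23 = 108/720 = 0.15, a_33 = 180/720 = 0.25, a_43 = 252/720 = 0.35
  a_14 = 36/360 = 0.10, a_24 = 0/360 = 0.00, a_34 = 90/360 = 0.25, a_44 = 0/360 = 0.00
I − A =
  [   1.00    -0.30     0.00    -0.10]
  [  -0.15     0.95    -0.15     0.00]
  [  -0.35    -0.15     0.75    -0.25]
  [  -0.40     0.00    -0.35     1.00]
Compute the cofactors C_ij = (−1)^(i+j)·(3×3 minor ij) of I−A; the adjugate is their transpose:
adj(I−A) = Cᵀ =
  [ 0.606875   0.204000   0.078250   0.080250]
  [ 0.166875   0.620250   0.149250   0.054000]
  [ 0.450000   0.279000   0.867000   0.261750]
  [ 0.400250   0.179250   0.334750   0.640500]
det(I−A) = Σ_j (I−A)_1j·C_1j = (1.00)(0.606875) + (-0.30)(0.166875) + (0.00)(0.450000) + (-0.10)(0.400250) = 0.5167875
(I − A)⁻¹ = adj(I−A) / det(I−A) ≈
  [   1.1743     0.3947     0.1514     0.1553]
  [   0.3229     1.2002     0.2888     0.1045]
  [   0.8708     0.5399     1.6777     0.5065]
  [   0.7745     0.3469     0.6478     1.2394]
x = (I − A)⁻¹ d = adj(I−A)·d / det(I−A), with det(I−A) = 0.5167875:
  x_1 = (0.606875·420 + 0.204000·700 + 0.078250·580 + 0.080250·800) / 0.5167875 = 507.2725 / 0.5167875 ≈ 981.59
  x_2 = (0.166875·420 + 0.620250·700 + 0.149250·580 + 0.054000·800) / 0.5167875 = 634.0275 / 0.5167875 ≈ 1226.86
  x_3 = (0.450000·420 + 0.279000·700 + 0.867000·580 + 0.261750·800) / 0.5167875 = 1096.56 / 0.5167875 ≈ 2121.88
  x_4 = (0.400250·420 + 0.179250·700 + 0.334750·580 + 0.640500·800) / 0.5167875 = 1000.135 / 0.5167875 ≈ 1935.29

x_3 = 2121.88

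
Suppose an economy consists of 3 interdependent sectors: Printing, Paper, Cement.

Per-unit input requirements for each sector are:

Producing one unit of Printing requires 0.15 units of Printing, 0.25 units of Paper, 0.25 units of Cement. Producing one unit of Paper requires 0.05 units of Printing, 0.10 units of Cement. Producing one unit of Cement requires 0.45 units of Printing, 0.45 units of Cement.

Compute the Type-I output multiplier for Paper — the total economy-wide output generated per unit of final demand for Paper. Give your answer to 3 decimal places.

m_2 = 1.558

I − A =
  [   0.85    -0.05    -0.45]
  [  -0.25     1.00     0.00]
  [  -0.25    -0.10     0.55]
Cofactors of I−A, C_ij = (−1)^(i+j)·(minor ij) (rows/columns in the sector order above):
  C_11 = (1.00)(0.55) − (0.00)(-0.10) = 0.5500
  C_12 = −[(-0.25)(0.55) − (0.00)(-0.25)] = 0.1375
  C_13 = (-0.25)(-0.10) − (1.00)(-0.25) = 0.2750
  C_21 = −[(-0.05)(0.55) − (-0.45)(-0.10)] = 0.0725
  C_22 = (0.85)(0.55) − (-0.45)(-0.25) = 0.3550
  C_23 = −[(0.85)(-0.10) − (-0.05)(-0.25)] = 0.0975
  C_31 = (-0.05)(0.00) − (-0.45)(1.00) = 0.4500
  C_32 = −[(0.85)(0.00) − (-0.45)(-0.25)] = 0.1125
  C_33 = (0.85)(1.00) − (-0.05)(-0.25) = 0.8375
det(I−A) = Σ_j (I−A)_1j·C_1j = (0.85)(0.5500) + (-0.05)(0.1375) + (-0.45)(0.2750) = 0.336875
adj(I−A) = Cᵀ =
  [ 0.5500   0.0725   0.4500]
  [ 0.1375   0.3550   0.1125]
  [ 0.2750   0.0975   0.8375]
(I − A)⁻¹ = adj(I−A) / det(I−A) ≈
  [   1.6327     0.2152     1.3358]
  [   0.4082     1.0538     0.3340]
  [   0.8163     0.2894     2.4861]
The output multiplier for sector j is the column-j sum of the Leontief inverse (I − A)⁻¹ = adj(I−A) / det(I−A).
Column 2 of adj(I−A): (0.0725, 0.3550, 0.0975); det(I−A) = 0.336875.
m_2 = (0.0725 + 0.3550 + 0.0975) / 0.336875 = 0.525 / 0.336875 ≈ 1.558.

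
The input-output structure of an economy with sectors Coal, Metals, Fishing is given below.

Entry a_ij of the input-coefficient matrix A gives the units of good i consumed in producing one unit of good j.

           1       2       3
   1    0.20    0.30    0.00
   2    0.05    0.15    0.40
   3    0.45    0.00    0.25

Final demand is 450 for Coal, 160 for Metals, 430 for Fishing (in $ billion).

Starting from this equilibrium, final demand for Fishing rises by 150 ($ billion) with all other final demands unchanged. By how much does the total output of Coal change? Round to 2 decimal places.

Δx_1 = 40.47

I − A =
  [   0.80    -0.30     0.00]
  [  -0.05     0.85    -0.40]
  [  -0.45     0.00     0.75]
Cofactors of I−A, C_ij = (−1)^(i+j)·(minor ij) (rows/columns in the sector order above):
  C_11 = (0.85)(0.75) − (-0.40)(0.00) = 0.6375
  C_12 = −[(-0.05)(0.75) − (-0.40)(-0.45)] = 0.2175
  C_13 = (-0.05)(0.00) − (0.85)(-0.45) = 0.3825
  C_21 = −[(-0.30)(0.75) − (0.00)(0.00)] = 0.2250
  C_22 = (0.80)(0.75) − (0.00)(-0.45) = 0.6000
  C_23 = −[(0.80)(0.00) − (-0.30)(-0.45)] = 0.1350
  C_31 = (-0.30)(-0.40) − (0.00)(0.85) = 0.1200
  C_32 = −[(0.80)(-0.40) − (0.00)(-0.05)] = 0.3200
  C_33 = (0.80)(0.85) − (-0.30)(-0.05) = 0.6650
det(I−A) = Σ_j (I−A)_1j·C_1j = (0.80)(0.6375) + (-0.30)(0.2175) + (0.00)(0.3825) = 0.44475
adj(I−A) = Cᵀ =
  [ 0.6375   0.2250   0.1200]
  [ 0.2175   0.6000   0.3200]
  [ 0.3825   0.1350   0.6650]
(I − A)⁻¹ = adj(I−A) / det(I−A) ≈
  [   1.4334     0.5059     0.2698]
  [   0.4890     1.3491     0.7195]
  [   0.8600     0.3035     1.4952]
Δx = (I − A)⁻¹ Δd with Δd having +150 in the Fishing component and 0 elsewhere.
So Δx_1 = L_13 · (+150), where L_13 = adj(I−A)_13 / det(I−A) = 0.1200 / 0.44475.
Δx_1 = 0.1200 × (+150) / 0.44475 = 18.00 / 0.44475 ≈ 40.47.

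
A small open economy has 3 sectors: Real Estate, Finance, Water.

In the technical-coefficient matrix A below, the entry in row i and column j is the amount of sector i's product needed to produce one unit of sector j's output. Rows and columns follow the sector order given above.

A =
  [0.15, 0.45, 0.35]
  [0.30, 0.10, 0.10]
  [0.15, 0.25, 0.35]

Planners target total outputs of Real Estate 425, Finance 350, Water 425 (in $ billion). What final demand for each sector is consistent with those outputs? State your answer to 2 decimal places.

d_1 = 55.00, d_2 = 145.00, d_3 = 125.00

I − A =
  [   0.85    -0.45    -0.35]
  [  -0.30     0.90    -0.10]
  [  -0.15    -0.25     0.65]
d = (I − A) x:
  d_1 = (+0.85)·425 + (-0.45)·350 + (-0.35)·425 = 55.00
  d_2 = (-0.30)·425 + (+0.90)·350 + (-0.10)·425 = 145.00
  d_3 = (-0.15)·425 + (-0.25)·350 + (+0.65)·425 = 125.00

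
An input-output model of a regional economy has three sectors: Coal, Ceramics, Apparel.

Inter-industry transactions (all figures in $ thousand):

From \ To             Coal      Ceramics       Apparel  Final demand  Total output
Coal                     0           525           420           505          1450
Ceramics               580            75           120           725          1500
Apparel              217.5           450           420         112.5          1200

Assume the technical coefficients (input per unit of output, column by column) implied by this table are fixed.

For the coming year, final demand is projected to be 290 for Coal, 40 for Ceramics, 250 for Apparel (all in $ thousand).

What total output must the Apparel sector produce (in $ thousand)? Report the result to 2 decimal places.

x_3 = 732.96

Technical coefficients a_ij = z_ij / X_j:
  a_11 = 0/1450 = 0.00, a_21 = 580/1450 = 0.40, a_31 = 217.5/1450 = 0.15
  a_12 = 525/1500 = 0.35, a_22 = 75/1500 = 0.05, a_32 = 450/1500 = 0.30
  a_13 = 420/1200 = 0.35, a_23 = 120/1200 = 0.10, a_33 = 420/1200 = 0.35
I − A =
  [   1.00    -0.35    -0.35]
  [  -0.40     0.95    -0.10]
  [  -0.15    -0.30     0.65]
Cofactors of I−A, C_ij = (−1)^(i+j)·(minor ij) (rows/columns in the sector order above):
  C_11 = (0.95)(0.65) − (-0.10)(-0.30) = 0.5875
  C_12 = −[(-0.40)(0.65) − (-0.10)(-0.15)] = 0.2750
  C_13 = (-0.40)(-0.30) − (0.95)(-0.15) = 0.2625
  C_21 = −[(-0.35)(0.65) − (-0.35)(-0.30)] = 0.3325
  C_22 = (1.00)(0.65) − (-0.35)(-0.15) = 0.5975
  C_23 = −[(1.00)(-0.30) − (-0.35)(-0.15)] = 0.3525
  C_31 = (-0.35)(-0.10) − (-0.35)(0.95) = 0.3675
  C_32 = −[(1.00)(-0.10) − (-0.35)(-0.40)] = 0.2400
  C_33 = (1.00)(0.95) − (-0.35)(-0.40) = 0.8100
det(I−A) = Σ_j (I−A)_1j·C_1j = (1.00)(0.5875) + (-0.35)(0.2750) + (-0.35)(0.2625) = 0.399375
adj(I−A) = Cᵀ =
  [ 0.5875   0.3325   0.3675]
  [ 0.2750   0.5975   0.2400]
  [ 0.2625   0.3525   0.8100]
(I − A)⁻¹ = adj(I−A) / det(I−A) ≈
  [   1.4710     0.8326     0.9202]
  [   0.6886     1.4961     0.6009]
  [   0.6573     0.8826     2.0282]
x = (I − A)⁻¹ d = adj(I−A)·d / det(I−A), with det(I−A) = 0.399375:
  x_1 = (0.5875·290 + 0.3325·40 + 0.3675·250) / 0.399375 = 275.55 / 0.399375 ≈ 689.95
  x_2 = (0.2750·290 + 0.5975·40 + 0.2400·250) / 0.399375 = 163.65 / 0.399375 ≈ 409.77
  x_3 = (0.2625·290 + 0.3525·40 + 0.8100·250) / 0.399375 = 292.725 / 0.399375 ≈ 732.96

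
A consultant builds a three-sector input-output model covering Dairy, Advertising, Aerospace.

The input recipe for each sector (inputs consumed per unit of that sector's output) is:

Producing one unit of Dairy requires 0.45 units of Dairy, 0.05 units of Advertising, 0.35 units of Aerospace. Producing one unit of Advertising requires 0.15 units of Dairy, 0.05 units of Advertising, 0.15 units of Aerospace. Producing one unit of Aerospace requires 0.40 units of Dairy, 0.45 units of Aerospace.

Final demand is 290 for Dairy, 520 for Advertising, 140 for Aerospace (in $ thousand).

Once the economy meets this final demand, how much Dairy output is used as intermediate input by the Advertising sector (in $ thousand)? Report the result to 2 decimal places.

z_12 = 97.05

I − A =
  [   0.55    -0.15    -0.40]
  [  -0.05     0.95     0.00]
  [  -0.35    -0.15     0.55]
Cofactors of I−A, C_ij = (−1)^(i+j)·(minor ij) (rows/columns in the sector order above):
  C_11 = (0.95)(0.55) − (0.00)(-0.15) = 0.5225
  C_12 = −[(-0.05)(0.55) − (0.00)(-0.35)] = 0.0275
  C_13 = (-0.05)(-0.15) − (0.95)(-0.35) = 0.3400
  C_21 = −[(-0.15)(0.55) − (-0.40)(-0.15)] = 0.1425
  C_22 = (0.55)(0.55) − (-0.40)(-0.35) = 0.1625
  C_23 = −[(0.55)(-0.15) − (-0.15)(-0.35)] = 0.1350
  C_31 = (-0.15)(0.00) − (-0.40)(0.95) = 0.3800
  C_32 = −[(0.55)(0.00) − (-0.40)(-0.05)] = 0.0200
  C_33 = (0.55)(0.95) − (-0.15)(-0.05) = 0.5150
det(I−A) = Σ_j (I−A)_1j·C_1j = (0.55)(0.5225) + (-0.15)(0.0275) + (-0.40)(0.3400) = 0.14725
adj(I−A) = Cᵀ =
  [ 0.5225   0.1425   0.3800]
  [ 0.0275   0.1625   0.0200]
  [ 0.3400   0.1350   0.5150]
(I − A)⁻¹ = adj(I−A) / det(I−A) ≈
  [   3.5484     0.9677     2.5806]
  [   0.1868     1.1036     0.1358]
  [   2.3090     0.9168     3.4975]
First solve x = (I − A)⁻¹ d = adj(I−A)·d / det(I−A); in particular x_2 = (0.0275·290 + 0.1625·520 + 0.0200·140) / 0.14725 = 95.275 / 0.14725 ≈ 647.0289.
Intermediate flow from 1 to 2: z_12 = a_12 · x_2 = 0.15 × 95.275 / 0.14725 = 14.29125 / 0.14725 ≈ 97.05.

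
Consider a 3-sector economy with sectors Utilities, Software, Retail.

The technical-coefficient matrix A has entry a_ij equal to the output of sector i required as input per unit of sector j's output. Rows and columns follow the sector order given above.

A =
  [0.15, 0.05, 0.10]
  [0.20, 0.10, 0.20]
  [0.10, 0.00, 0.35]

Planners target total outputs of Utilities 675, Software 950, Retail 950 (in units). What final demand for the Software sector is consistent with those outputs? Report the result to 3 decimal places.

I − A =
  [   0.85    -0.05    -0.10]
  [  -0.20     0.90    -0.20]
  [  -0.10     0.00     0.65]
d = (I − A) x:
  d_1 = (+0.85)·675 + (-0.05)·950 + (-0.10)·950 = 431.250
  d_2 = (-0.20)·675 + (+0.90)·950 + (-0.20)·950 = 530.000
  d_3 = (-0.10)·675 + (+0.00)·950 + (+0.65)·950 = 550.000

d_2 = 530.000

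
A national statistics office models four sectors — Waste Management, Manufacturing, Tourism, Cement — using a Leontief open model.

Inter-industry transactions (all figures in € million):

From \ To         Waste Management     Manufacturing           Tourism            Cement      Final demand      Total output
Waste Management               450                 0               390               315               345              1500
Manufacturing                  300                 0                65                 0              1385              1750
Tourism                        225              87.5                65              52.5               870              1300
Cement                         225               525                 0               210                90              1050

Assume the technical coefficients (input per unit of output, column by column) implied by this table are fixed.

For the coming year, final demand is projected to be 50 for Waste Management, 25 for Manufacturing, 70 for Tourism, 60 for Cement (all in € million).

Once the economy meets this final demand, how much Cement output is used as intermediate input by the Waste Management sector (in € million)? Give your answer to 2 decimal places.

z_41 = 26.45

Technical coefficients a_ij = z_ij / X_j:
  a_11 = 450/1500 = 0.30, a_21 = 300/1500 = 0.20, a_31 = 225/1500 = 0.15, a_41 = 225/1500 = 0.15
  a_12 = 0/1750 = 0.00, a_22 = 0/1750 = 0.00, a_32 = 87.5/1750 = 0.05, a_42 = 525/1750 = 0.30
  a_13 = 390/1300 = 0.30, a_23 = 65/1300 = 0.05, a_33 = 65/1300 = 0.05, a_43 = 0/1300 = 0.00
  a_14 = 315/1050 = 0.30, a_24 = 0/1050 = 0.00, a_34 = 52.5/1050 = 0.05, a_44 = 210/1050 = 0.20
I − A =
  [   0.70     0.00    -0.30    -0.30]
  [  -0.20     1.00    -0.05     0.00]
  [  -0.15    -0.05     0.95    -0.05]
  [  -0.15    -0.30     0.00     0.80]
Compute the cofactors C_ij = (−1)^(i+j)·(3×3 minor ij) of I−A; the adjugate is their transpose:
adj(I−A) = Cᵀ =
  [ 0.757250   0.102000   0.244500   0.299250]
  [ 0.158375   0.451000   0.073750   0.064000]
  [ 0.138500   0.049750   0.497000   0.083000]
  [ 0.201375   0.188250   0.073500   0.615250]
det(I−A) = Σ_j (I−A)_1j·C_1j = (0.70)(0.757250) + (0.00)(0.158375) + (-0.30)(0.138500) + (-0.30)(0.201375) = 0.4281125
(I − A)⁻¹ = adj(I−A) / det(I−A) ≈
  [   1.7688     0.2383     0.5711     0.6990]
  [   0.3699     1.0535     0.1723     0.1495]
  [   0.3235     0.1162     1.1609     0.1939]
  [   0.4704     0.4397     0.1717     1.4371]
First solve x = (I − A)⁻¹ d = adj(I−A)·d / det(I−A); in particular x_1 = (0.757250·50 + 0.102000·25 + 0.244500·70 + 0.299250·60) / 0.4281125 = 75.4825 / 0.4281125 ≈ 176.3146.
Intermediate flow from 4 to 1: z_41 = a_41 · x_1 = 0.15 × 75.4825 / 0.4281125 = 11.322375 / 0.4281125 ≈ 26.45.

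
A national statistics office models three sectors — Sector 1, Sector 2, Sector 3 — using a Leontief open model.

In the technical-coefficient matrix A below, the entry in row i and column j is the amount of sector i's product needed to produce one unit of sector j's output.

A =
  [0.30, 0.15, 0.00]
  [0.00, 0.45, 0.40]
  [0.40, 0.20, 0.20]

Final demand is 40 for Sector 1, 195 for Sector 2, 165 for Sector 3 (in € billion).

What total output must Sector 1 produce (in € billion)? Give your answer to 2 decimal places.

x_1 = 209.21

I − A =
  [   0.70    -0.15     0.00]
  [   0.00     0.55    -0.40]
  [  -0.40    -0.20     0.80]
Cofactors of I−A, C_ij = (−1)^(i+j)·(minor ij) (rows/columns in the sector order above):
  C_11 = (0.55)(0.80) − (-0.40)(-0.20) = 0.3600
  C_12 = −[(0.00)(0.80) − (-0.40)(-0.40)] = 0.1600
  C_13 = (0.00)(-0.20) − (0.55)(-0.40) = 0.2200
  C_21 = −[(-0.15)(0.80) − (0.00)(-0.20)] = 0.1200
  C_22 = (0.70)(0.80) − (0.00)(-0.40) = 0.5600
  C_23 = −[(0.70)(-0.20) − (-0.15)(-0.40)] = 0.2000
  C_31 = (-0.15)(-0.40) − (0.00)(0.55) = 0.0600
  C_32 = −[(0.70)(-0.40) − (0.00)(0.00)] = 0.2800
  C_33 = (0.70)(0.55) − (-0.15)(0.00) = 0.3850
det(I−A) = Σ_j (I−A)_1j·C_1j = (0.70)(0.3600) + (-0.15)(0.1600) + (0.00)(0.2200) = 0.2280
adj(I−A) = Cᵀ =
  [ 0.3600   0.1200   0.0600]
  [ 0.1600   0.5600   0.2800]
  [ 0.2200   0.2000   0.3850]
(I − A)⁻¹ = adj(I−A) / det(I−A) ≈
  [   1.5789     0.5263     0.2632]
  [   0.7018     2.4561     1.2281]
  [   0.9649     0.8772     1.6886]
x = (I − A)⁻¹ d = adj(I−A)·d / det(I−A), with det(I−A) = 0.2280:
  x_1 = (0.3600·40 + 0.1200·195 + 0.0600·165) / 0.2280 = 47.70 / 0.2280 ≈ 209.21
  x_2 = (0.1600·40 + 0.5600·195 + 0.2800·165) / 0.2280 = 161.80 / 0.2280 ≈ 709.65
  x_3 = (0.2200·40 + 0.2000·195 + 0.3850·165) / 0.2280 = 111.325 / 0.2280 ≈ 488.27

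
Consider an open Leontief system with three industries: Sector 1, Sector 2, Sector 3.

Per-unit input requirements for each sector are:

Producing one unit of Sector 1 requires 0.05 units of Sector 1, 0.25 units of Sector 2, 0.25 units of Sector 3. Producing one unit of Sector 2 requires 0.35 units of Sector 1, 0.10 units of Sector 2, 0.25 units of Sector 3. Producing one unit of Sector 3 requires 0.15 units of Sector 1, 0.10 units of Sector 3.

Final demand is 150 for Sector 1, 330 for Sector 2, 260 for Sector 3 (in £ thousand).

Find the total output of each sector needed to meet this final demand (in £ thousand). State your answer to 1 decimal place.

x_1 = 421.4, x_2 = 483.7, x_3 = 540.3

I − A =
  [   0.95    -0.35    -0.15]
  [  -0.25     0.90     0.00]
  [  -0.25    -0.25     0.90]
Cofactors of I−A, C_ij = (−1)^(i+j)·(minor ij) (rows/columns in the sector order above):
  C_11 = (0.90)(0.90) − (0.00)(-0.25) = 0.8100
  C_12 = −[(-0.25)(0.90) − (0.00)(-0.25)] = 0.2250
  C_13 = (-0.25)(-0.25) − (0.90)(-0.25) = 0.2875
  C_21 = −[(-0.35)(0.90) − (-0.15)(-0.25)] = 0.3525
  C_22 = (0.95)(0.90) − (-0.15)(-0.25) = 0.8175
  C_23 = −[(0.95)(-0.25) − (-0.35)(-0.25)] = 0.3250
  C_31 = (-0.35)(0.00) − (-0.15)(0.90) = 0.1350
  C_32 = −[(0.95)(0.00) − (-0.15)(-0.25)] = 0.0375
  C_33 = (0.95)(0.90) − (-0.35)(-0.25) = 0.7675
det(I−A) = Σ_j (I−A)_1j·C_1j = (0.95)(0.8100) + (-0.35)(0.2250) + (-0.15)(0.2875) = 0.647625
adj(I−A) = Cᵀ =
  [ 0.8100   0.3525   0.1350]
  [ 0.2250   0.8175   0.0375]
  [ 0.2875   0.3250   0.7675]
(I − A)⁻¹ = adj(I−A) / det(I−A) ≈
  [   1.2507     0.5443     0.2085]
  [   0.3474     1.2623     0.0579]
  [   0.4439     0.5018     1.1851]
x = (I − A)⁻¹ d = adj(I−A)·d / det(I−A), with det(I−A) = 0.647625:
  x_1 = (0.8100·150 + 0.3525·330 + 0.1350·260) / 0.647625 = 272.925 / 0.647625 ≈ 421.4
  x_2 = (0.2250·150 + 0.8175·330 + 0.0375·260) / 0.647625 = 313.275 / 0.647625 ≈ 483.7
  x_3 = (0.2875·150 + 0.3250·330 + 0.7675·260) / 0.647625 = 349.925 / 0.647625 ≈ 540.3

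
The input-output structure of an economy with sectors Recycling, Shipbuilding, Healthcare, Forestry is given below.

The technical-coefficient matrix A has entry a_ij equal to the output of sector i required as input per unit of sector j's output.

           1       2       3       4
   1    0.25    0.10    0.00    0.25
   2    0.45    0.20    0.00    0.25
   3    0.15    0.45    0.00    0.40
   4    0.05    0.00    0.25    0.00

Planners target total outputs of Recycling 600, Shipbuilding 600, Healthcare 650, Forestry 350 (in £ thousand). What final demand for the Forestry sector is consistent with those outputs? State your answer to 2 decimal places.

d_4 = 157.50

I − A =
  [   0.75    -0.10     0.00    -0.25]
  [  -0.45     0.80     0.00    -0.25]
  [  -0.15    -0.45     1.00    -0.40]
  [  -0.05     0.00    -0.25     1.00]
d = (I − A) x:
  d_1 = (+0.75)·600 + (-0.10)·600 + (+0.00)·650 + (-0.25)·350 = 302.50
  d_2 = (-0.45)·600 + (+0.80)·600 + (+0.00)·650 + (-0.25)·350 = 122.50
  d_3 = (-0.15)·600 + (-0.45)·600 + (+1.00)·650 + (-0.40)·350 = 150.00
  d_4 = (-0.05)·600 + (+0.00)·600 + (-0.25)·650 + (+1.00)·350 = 157.50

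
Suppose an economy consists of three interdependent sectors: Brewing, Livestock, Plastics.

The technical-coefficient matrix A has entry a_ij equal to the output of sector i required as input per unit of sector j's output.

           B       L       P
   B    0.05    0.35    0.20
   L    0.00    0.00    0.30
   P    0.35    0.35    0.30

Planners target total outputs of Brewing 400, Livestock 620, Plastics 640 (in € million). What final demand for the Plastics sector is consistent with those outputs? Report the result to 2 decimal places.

I − A =
  [   0.95    -0.35    -0.20]
  [   0.00     1.00    -0.30]
  [  -0.35    -0.35     0.70]
d = (I − A) x:
  d_B = (+0.95)·400 + (-0.35)·620 + (-0.20)·640 = 35.00
  d_L = (+0.00)·400 + (+1.00)·620 + (-0.30)·640 = 428.00
  d_P = (-0.35)·400 + (-0.35)·620 + (+0.70)·640 = 91.00

d_P = 91.00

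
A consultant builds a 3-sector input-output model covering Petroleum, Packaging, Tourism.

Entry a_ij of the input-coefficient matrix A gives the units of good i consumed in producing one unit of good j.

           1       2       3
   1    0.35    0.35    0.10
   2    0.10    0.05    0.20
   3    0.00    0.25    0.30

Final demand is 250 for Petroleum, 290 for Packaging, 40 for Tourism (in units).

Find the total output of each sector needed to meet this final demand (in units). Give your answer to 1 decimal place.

x_1 = 640.2, x_2 = 416.0, x_3 = 205.7

I − A =
  [   0.65    -0.35    -0.10]
  [  -0.10     0.95    -0.20]
  [   0.00    -0.25     0.70]
Cofactors of I−A, C_ij = (−1)^(i+j)·(minor ij) (rows/columns in the sector order above):
  C_11 = (0.95)(0.70) − (-0.20)(-0.25) = 0.6150
  C_12 = −[(-0.10)(0.70) − (-0.20)(0.00)] = 0.0700
  C_13 = (-0.10)(-0.25) − (0.95)(0.00) = 0.0250
  C_21 = −[(-0.35)(0.70) − (-0.10)(-0.25)] = 0.2700
  C_22 = (0.65)(0.70) − (-0.10)(0.00) = 0.4550
  C_23 = −[(0.65)(-0.25) − (-0.35)(0.00)] = 0.1625
  C_31 = (-0.35)(-0.20) − (-0.10)(0.95) = 0.1650
  C_32 = −[(0.65)(-0.20) − (-0.10)(-0.10)] = 0.1400
  C_33 = (0.65)(0.95) − (-0.35)(-0.10) = 0.5825
det(I−A) = Σ_j (I−A)_1j·C_1j = (0.65)(0.6150) + (-0.35)(0.0700) + (-0.10)(0.0250) = 0.37275
adj(I−A) = Cᵀ =
  [ 0.6150   0.2700   0.1650]
  [ 0.0700   0.4550   0.1400]
  [ 0.0250   0.1625   0.5825]
(I − A)⁻¹ = adj(I−A) / det(I−A) ≈
  [   1.6499     0.7243     0.4427]
  [   0.1878     1.2207     0.3756]
  [   0.0671     0.4359     1.5627]
x = (I − A)⁻¹ d = adj(I−A)·d / det(I−A), with det(I−A) = 0.37275:
  x_1 = (0.6150·250 + 0.2700·290 + 0.1650·40) / 0.37275 = 238.65 / 0.37275 ≈ 640.2
  x_2 = (0.0700·250 + 0.4550·290 + 0.1400·40) / 0.37275 = 155.05 / 0.37275 ≈ 416.0
  x_3 = (0.0250·250 + 0.1625·290 + 0.5825·40) / 0.37275 = 76.675 / 0.37275 ≈ 205.7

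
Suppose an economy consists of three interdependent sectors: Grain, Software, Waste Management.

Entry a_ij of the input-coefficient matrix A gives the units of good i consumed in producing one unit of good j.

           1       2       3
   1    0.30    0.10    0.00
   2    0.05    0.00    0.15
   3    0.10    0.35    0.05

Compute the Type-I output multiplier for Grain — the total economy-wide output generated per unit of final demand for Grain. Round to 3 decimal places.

m_1 = 1.732

I − A =
  [   0.70    -0.10     0.00]
  [  -0.05     1.00    -0.15]
  [  -0.10    -0.35     0.95]
Cofactors of I−A, C_ij = (−1)^(i+j)·(minor ij) (rows/columns in the sector order above):
  C_11 = (1.00)(0.95) − (-0.15)(-0.35) = 0.8975
  C_12 = −[(-0.05)(0.95) − (-0.15)(-0.10)] = 0.0625
  C_13 = (-0.05)(-0.35) − (1.00)(-0.10) = 0.1175
  C_21 = −[(-0.10)(0.95) − (0.00)(-0.35)] = 0.0950
  C_22 = (0.70)(0.95) − (0.00)(-0.10) = 0.6650
  C_23 = −[(0.70)(-0.35) − (-0.10)(-0.10)] = 0.2550
  C_31 = (-0.10)(-0.15) − (0.00)(1.00) = 0.0150
  C_32 = −[(0.70)(-0.15) − (0.00)(-0.05)] = 0.1050
  C_33 = (0.70)(1.00) − (-0.10)(-0.05) = 0.6950
det(I−A) = Σ_j (I−A)_1j·C_1j = (0.70)(0.8975) + (-0.10)(0.0625) + (0.00)(0.1175) = 0.6220
adj(I−A) = Cᵀ =
  [ 0.8975   0.0950   0.0150]
  [ 0.0625   0.6650   0.1050]
  [ 0.1175   0.2550   0.6950]
(I − A)⁻¹ = adj(I−A) / det(I−A) ≈
  [   1.4429     0.1527     0.0241]
  [   0.1005     1.0691     0.1688]
  [   0.1889     0.4100     1.1174]
The output multiplier for sector j is the column-j sum of the Leontief inverse (I − A)⁻¹ = adj(I−A) / det(I−A).
Column 1 of adj(I−A): (0.8975, 0.0625, 0.1175); det(I−A) = 0.6220.
m_1 = (0.8975 + 0.0625 + 0.1175) / 0.6220 = 1.0775 / 0.6220 ≈ 1.732.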